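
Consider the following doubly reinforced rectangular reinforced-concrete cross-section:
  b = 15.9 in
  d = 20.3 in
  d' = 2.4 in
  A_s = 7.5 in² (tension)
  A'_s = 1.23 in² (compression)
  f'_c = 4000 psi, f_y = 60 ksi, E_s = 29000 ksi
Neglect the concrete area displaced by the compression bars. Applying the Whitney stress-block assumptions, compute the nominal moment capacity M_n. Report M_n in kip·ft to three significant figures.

M_n ≈ 637 kip·ft

Assume both steels yield.
a = (A_s − A'_s) f_y/(0.85 f'_c b) = (7.5 − 1.23) × 60/(0.85 × 4 × 15.9) = 6.959 in.
c = a/β₁ = 6.959/0.85 = 8.187 in; ε'_s = 0.003(c − d')/c = 0.0021 ≥ ε_y = 0.0021, so the compression steel yields.
M_n = (A_s − A'_s) f_y (d − a/2) + A'_s f_y (d − d') = 376.2 × (20.3 − 3.4795) + 73.8 × (20.3 − 2.4) = 6327.9 + 1321.0 = 7648.9 kip·in = 7648.9/12 = 637.41 kip·ft.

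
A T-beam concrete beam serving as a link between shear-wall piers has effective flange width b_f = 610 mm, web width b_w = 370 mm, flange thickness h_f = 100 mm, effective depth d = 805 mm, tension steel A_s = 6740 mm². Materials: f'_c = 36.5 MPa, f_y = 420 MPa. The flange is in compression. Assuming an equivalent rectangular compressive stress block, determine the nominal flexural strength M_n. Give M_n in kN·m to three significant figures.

M_n ≈ 2050 kN·m

Tension: T = A_s f_y = 6740 × 420 = 2830800 N.
Try a within the flange: a = T/(0.85 f'_c b_f) = 2830800/(0.85 × 36.5 × 610) = 149.58 mm.
a = 149.58 > h_f = 100 mm: the block extends into the web. Split into flange-overhang and web parts.
C_f = 0.85 f'_c (b_f − b_w) h_f = 0.85 × 36.5 × (610 − 370) × 100 = 744600 N.
Remaining web compression depth: a_w = (T − C_f)/(0.85 f'_c b_w) = (2830800 − 744600)/(0.85 × 36.5 × 370) = 181.74 mm.
M_n = C_f(d − h_f/2) + (T − C_f)(d − a_w/2) = 744600 × (805 − 50) + 2086200 × (805 − 90.87) = 562.17 + 1489.82 = 2051.99 × 10⁶ N·mm.
M_n = 2051.99 kN·m.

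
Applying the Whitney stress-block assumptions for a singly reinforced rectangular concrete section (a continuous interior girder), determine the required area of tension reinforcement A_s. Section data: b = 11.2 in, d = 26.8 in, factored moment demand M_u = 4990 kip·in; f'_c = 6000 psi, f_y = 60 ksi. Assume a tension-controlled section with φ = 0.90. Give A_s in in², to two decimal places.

A_s ≈ 3.72 in²

M_n = M_u/φ = 4990/0.90 = 5544.44 kip·in.
From M_n = 0.85 f'_c a b (d − a/2):
a = d − √(d² − 2M_n/(0.85 f'_c b)) = 26.8 − √(26.8² − 2 × 5544.44/(0.85 × 6 × 11.2)) = 3.907 in.
A_s = 0.85 f'_c a b / f_y = 0.85 × 6 × 3.907 × 11.2 / 60 = 3.719 in².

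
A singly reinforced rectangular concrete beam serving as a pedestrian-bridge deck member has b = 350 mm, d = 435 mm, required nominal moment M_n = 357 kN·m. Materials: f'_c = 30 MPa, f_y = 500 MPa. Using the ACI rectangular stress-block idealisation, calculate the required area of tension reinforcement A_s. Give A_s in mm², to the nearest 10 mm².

With M_n = 0.85 f'_c a b (d − a/2), solve the quadratic for a:
a = d − √(d² − 2M_n/(0.85 f'_c b)) = 435 − √(435² − 2 × 357×10⁶/(0.85 × 30 × 350)) = 104.51 mm.
A_s = 0.85 f'_c a b / f_y = 0.85 × 30 × 104.51 × 350 / 500 = 1865.5 mm².

A_s ≈ 1870 mm²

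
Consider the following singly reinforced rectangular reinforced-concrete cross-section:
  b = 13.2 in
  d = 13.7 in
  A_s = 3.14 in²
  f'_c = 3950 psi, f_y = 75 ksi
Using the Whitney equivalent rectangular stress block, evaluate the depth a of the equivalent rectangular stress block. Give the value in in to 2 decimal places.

T = A_s f_y = 3.14 × 75 = 235.5 kips.
a = T/(0.85 f'_c b) = 235.5/(0.85 × 3.95 × 13.2) = 5.31 in.

a ≈ 5.31 in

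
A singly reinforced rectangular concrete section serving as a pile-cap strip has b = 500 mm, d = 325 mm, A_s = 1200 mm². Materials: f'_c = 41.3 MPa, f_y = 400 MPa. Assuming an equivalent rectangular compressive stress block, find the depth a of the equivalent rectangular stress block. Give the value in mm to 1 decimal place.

T = A_s f_y = 1200 × 400 = 480000 N = 480 kN.
Setting C = 0.85 f'_c a b equal to T: a = 480000/(0.85 × 41.3 × 500) = 27.3 mm.

a ≈ 27.3 mm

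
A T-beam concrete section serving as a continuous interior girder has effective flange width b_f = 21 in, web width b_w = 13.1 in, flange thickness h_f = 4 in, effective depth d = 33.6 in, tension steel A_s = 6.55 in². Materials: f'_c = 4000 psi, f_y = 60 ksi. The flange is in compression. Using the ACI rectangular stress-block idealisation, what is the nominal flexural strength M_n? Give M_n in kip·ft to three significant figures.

M_n ≈ 1010 kip·ft

Tension: T = A_s f_y = 6.55 × 60 = 393 kips.
Try a within the flange: a = T/(0.85 f'_c b_f) = 393/(0.85 × 4 × 21) = 5.504 in.
a = 5.504 > h_f = 4 in: the block extends into the web. Split into flange-overhang and web parts.
C_f = 0.85 f'_c (b_f − b_w) h_f = 0.85 × 4 × (21 − 13.1) × 4 = 107.4 kips.
Remaining web compression depth: a_w = (T − C_f)/(0.85 f'_c b_w) = (393 − 107.4)/(0.85 × 4 × 13.1) = 6.412 in.
M_n = C_f(d − h_f/2) + (T − C_f)(d − a_w/2) = 107.4 × (33.6 − 2) + 285.6 × (33.6 − 3.206) = 3393.8 + 8680.5 = 12074.3 kip·in.
M_n = 12074.3/12 = 1006.19 kip·ft.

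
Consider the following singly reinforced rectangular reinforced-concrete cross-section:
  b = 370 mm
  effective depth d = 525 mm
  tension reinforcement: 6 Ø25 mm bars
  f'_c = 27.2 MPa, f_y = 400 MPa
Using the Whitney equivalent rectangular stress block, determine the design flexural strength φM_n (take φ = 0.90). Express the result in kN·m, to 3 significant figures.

A_s = 6 × 491 = 2946 mm².
T = A_s f_y = 2946 × 400 = 1178400 N = 1178.4 kN.
From C = T: a = T/(0.85 f'_c b) = 1178400/(0.85 × 27.2 × 370) = 137.75 mm.
M_n = T(d − a/2) = 1178.4 kN × (525 − 68.875) mm = 537.50 kN·m.
φM_n = 0.90 × 537.50 = 483.75 kN·m.

φM_n ≈ 484 kN·m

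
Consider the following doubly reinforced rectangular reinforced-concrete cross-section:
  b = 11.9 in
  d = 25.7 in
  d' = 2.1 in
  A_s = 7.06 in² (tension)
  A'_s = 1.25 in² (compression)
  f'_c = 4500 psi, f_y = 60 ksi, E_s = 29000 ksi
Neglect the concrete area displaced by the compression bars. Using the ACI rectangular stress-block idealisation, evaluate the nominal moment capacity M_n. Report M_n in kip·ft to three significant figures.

M_n ≈ 783 kip·ft

Assume both steels yield.
a = (A_s − A'_s) f_y/(0.85 f'_c b) = (7.06 − 1.25) × 60/(0.85 × 4.5 × 11.9) = 7.659 in.
c = a/β₁ = 7.659/0.825 = 9.284 in; ε'_s = 0.003(c − d')/c = 0.0023 ≥ ε_y = 0.0021, so the compression steel yields.
M_n = (A_s − A'_s) f_y (d − a/2) + A'_s f_y (d − d') = 348.6 × (25.7 − 3.8295) + 75 × (25.7 − 2.1) = 7624.1 + 1770.0 = 9394.1 kip·in = 9394.1/12 = 782.84 kip·ft.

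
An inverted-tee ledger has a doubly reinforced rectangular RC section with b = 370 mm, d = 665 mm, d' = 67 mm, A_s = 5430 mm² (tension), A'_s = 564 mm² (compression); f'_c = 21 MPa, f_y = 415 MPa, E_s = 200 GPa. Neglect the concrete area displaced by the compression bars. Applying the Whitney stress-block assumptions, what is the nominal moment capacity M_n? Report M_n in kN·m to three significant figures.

Assume both tension and compression steel yield.
Net tension couple steel: A_s − A'_s = 4866 mm².
a = (A_s − A'_s) f_y / (0.85 f'_c b) = 2019390/(0.85 × 21 × 370) = 305.76 mm.
c = a/β₁ = 305.76/0.85 = 359.72 mm; ε'_s = 0.003(c − d')/c = 0.0024 ≥ f_y/E_s = 0.0021, so compression steel does yield.
M_n = (A_s − A'_s) f_y (d − a/2) + A'_s f_y (d − d') = [2019390 × (665 − 152.88) + 234060 × (665 − 67)] × 10⁻⁶ = 1034.17 + 139.97 = 1174.14 kN·m.

M_n ≈ 1170 kN·m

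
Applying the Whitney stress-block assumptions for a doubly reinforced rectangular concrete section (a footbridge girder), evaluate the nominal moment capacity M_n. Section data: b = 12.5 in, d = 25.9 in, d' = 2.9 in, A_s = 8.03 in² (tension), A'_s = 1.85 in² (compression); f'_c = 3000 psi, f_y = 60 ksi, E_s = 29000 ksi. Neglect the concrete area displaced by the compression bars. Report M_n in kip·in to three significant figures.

M_n ≈ 10000 kip·in

Assume both steels yield.
a = (A_s − A'_s) f_y/(0.85 f'_c b) = (8.03 − 1.85) × 60/(0.85 × 3 × 12.5) = 11.633 in.
c = a/β₁ = 11.633/0.85 = 13.686 in; ε'_s = 0.003(c − d')/c = 0.0024 ≥ ε_y = 0.0021, so the compression steel yields.
M_n = (A_s − A'_s) f_y (d − a/2) + A'_s f_y (d − d') = 370.8 × (25.9 − 5.8165) + 111 × (25.9 − 2.9) = 7447.0 + 2553.0 = 10000.0 kip·in.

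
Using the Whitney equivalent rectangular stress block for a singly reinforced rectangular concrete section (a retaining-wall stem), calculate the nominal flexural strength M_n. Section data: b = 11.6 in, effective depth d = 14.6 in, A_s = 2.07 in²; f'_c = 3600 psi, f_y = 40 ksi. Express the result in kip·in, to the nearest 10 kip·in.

M_n ≈ 1110 kip·in

T = A_s f_y = 2.07 × 40 = 82.8 kips.
a = T/(0.85 f'_c b) = 82.8/(0.85 × 3.6 × 11.6) = 2.333 in.
M_n = T(d − a/2) = 82.8 × (14.6 − 1.1665) = 1112.3 kip·in.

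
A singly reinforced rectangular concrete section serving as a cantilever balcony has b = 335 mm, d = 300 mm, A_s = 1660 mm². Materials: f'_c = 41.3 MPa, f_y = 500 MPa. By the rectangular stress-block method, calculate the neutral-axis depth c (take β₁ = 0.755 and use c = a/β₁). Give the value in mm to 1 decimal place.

c ≈ 93.5 mm

T = A_s f_y = 1660 × 500 = 830000 N = 830 kN.
Setting C = 0.85 f'_c a b equal to T: a = 830000/(0.85 × 41.3 × 335) = 70.577 mm.
With β₁ = 0.755, c = a/β₁ = 70.577/0.755 = 93.5 mm.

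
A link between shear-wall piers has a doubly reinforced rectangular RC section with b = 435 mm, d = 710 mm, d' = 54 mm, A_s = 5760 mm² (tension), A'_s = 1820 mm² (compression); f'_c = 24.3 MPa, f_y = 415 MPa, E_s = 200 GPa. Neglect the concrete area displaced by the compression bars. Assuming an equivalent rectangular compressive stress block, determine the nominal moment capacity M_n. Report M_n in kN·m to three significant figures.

Assume both tension and compression steel yield.
Net tension couple steel: A_s − A'_s = 3940 mm².
a = (A_s − A'_s) f_y / (0.85 f'_c b) = 1635100/(0.85 × 24.3 × 435) = 181.98 mm.
c = a/β₁ = 181.98/0.85 = 214.09 mm; ε'_s = 0.003(c − d')/c = 0.0022 ≥ f_y/E_s = 0.0021, so compression steel does yield.
M_n = (A_s − A'_s) f_y (d − a/2) + A'_s f_y (d − d') = [1635100 × (710 − 90.99) + 755300 × (710 − 54)] × 10⁻⁶ = 1012.14 + 495.48 = 1507.62 kN·m.

M_n ≈ 1510 kN·m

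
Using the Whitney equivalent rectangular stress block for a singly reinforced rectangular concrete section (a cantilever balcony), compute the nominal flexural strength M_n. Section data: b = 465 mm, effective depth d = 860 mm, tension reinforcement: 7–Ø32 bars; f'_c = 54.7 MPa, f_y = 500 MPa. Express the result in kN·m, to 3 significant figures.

M_n ≈ 2240 kN·m

A_s = 7 × 804 = 5628 mm².
T = A_s f_y = 5628 × 500 = 2814000 N = 2814 kN.
From C = T: a = T/(0.85 f'_c b) = 2814000/(0.85 × 54.7 × 465) = 130.16 mm.
M_n = T(d − a/2) = 2814 kN × (860 − 65.08) mm = 2236.90 kN·m.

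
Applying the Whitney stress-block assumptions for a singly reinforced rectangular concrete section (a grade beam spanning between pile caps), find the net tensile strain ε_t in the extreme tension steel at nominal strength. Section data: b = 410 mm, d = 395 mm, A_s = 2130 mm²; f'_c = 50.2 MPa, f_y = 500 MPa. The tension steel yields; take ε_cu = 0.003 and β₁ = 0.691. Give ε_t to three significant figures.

a = A_s f_y/(0.85 f'_c b) = 60.88 mm.
β₁ = 0.691, so c = a/β₁ = 60.88/0.691 = 88.10 mm.
From the linear strain diagram with ε_cu = 0.003: ε_t = 0.003 (d − c)/c = 0.003 × (395 − 88.10)/88.10 = 0.0105.
Since ε_t ≥ 0.005, the section is tension-controlled.

ε_t ≈ 0.0105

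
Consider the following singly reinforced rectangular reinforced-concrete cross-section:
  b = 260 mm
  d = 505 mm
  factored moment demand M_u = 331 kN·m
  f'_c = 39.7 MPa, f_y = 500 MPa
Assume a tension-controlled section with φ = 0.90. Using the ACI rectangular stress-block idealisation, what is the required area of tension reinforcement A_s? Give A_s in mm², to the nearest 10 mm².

A_s ≈ 1600 mm²

M_n = M_u/φ = 331/0.90 = 367.778 kN·m.
With M_n = 0.85 f'_c a b (d − a/2), solve the quadratic for a:
a = d − √(d² − 2M_n/(0.85 f'_c b)) = 505 − √(505² − 2 × 367.778×10⁶/(0.85 × 39.7 × 260)) = 91.25 mm.
A_s = 0.85 f'_c a b / f_y = 0.85 × 39.7 × 91.25 × 260 / 500 = 1601.2 mm².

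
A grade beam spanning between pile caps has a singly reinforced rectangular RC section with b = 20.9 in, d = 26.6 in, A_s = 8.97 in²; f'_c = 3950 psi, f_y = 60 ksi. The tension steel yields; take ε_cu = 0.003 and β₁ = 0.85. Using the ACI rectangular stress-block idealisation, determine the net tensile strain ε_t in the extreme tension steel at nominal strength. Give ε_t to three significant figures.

a = A_s f_y/(0.85 f'_c b) = 7.670 in.
β₁ = 0.85, so c = a/β₁ = 7.670/0.85 = 9.024 in.
From the linear strain diagram with ε_cu = 0.003: ε_t = 0.003 (d − c)/c = 0.003 × (26.6 − 9.024)/9.024 = 0.00584.
Since ε_t ≥ 0.005, the section is tension-controlled.

ε_t ≈ 0.00584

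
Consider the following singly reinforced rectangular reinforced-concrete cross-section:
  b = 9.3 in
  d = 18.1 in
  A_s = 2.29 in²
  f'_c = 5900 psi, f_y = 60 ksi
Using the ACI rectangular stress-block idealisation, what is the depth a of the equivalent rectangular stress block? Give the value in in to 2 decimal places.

a ≈ 2.95 in

T = A_s f_y = 2.29 × 60 = 137.4 kips.
a = T/(0.85 f'_c b) = 137.4/(0.85 × 5.9 × 9.3) = 2.95 in.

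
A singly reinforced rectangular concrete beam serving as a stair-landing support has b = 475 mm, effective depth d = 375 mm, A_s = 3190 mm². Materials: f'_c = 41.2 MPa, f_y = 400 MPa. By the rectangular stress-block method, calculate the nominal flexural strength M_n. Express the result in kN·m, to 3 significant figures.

M_n ≈ 430 kN·m

T = A_s f_y = 3190 × 400 = 1276000 N = 1276 kN.
From C = T: a = T/(0.85 f'_c b) = 1276000/(0.85 × 41.2 × 475) = 76.71 mm.
M_n = T(d − a/2) = 1276 kN × (375 − 38.355) mm = 429.56 kN·m.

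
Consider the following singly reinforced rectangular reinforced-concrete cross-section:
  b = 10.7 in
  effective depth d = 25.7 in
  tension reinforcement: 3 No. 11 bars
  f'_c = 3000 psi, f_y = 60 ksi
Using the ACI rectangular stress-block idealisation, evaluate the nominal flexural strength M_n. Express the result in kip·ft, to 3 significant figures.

A_s = 3 × 1.56 = 4.68 in².
T = A_s f_y = 4.68 × 60 = 280.8 kips.
a = T/(0.85 f'_c b) = 280.8/(0.85 × 3 × 10.7) = 10.291 in.
M_n = T(d − a/2) = 280.8 × (25.7 − 5.1455) = 5771.7 kip·in = 5771.7/12 = 480.98 kip·ft.

M_n ≈ 481 kip·ft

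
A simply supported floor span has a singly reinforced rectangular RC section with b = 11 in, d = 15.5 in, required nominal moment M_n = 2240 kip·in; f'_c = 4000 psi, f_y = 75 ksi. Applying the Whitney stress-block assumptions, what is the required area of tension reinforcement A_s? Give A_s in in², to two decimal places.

From M_n = 0.85 f'_c a b (d − a/2):
a = d − √(d² − 2M_n/(0.85 f'_c b)) = 15.5 − √(15.5² − 2 × 2240/(0.85 × 4 × 11)) = 4.524 in.
A_s = 0.85 f'_c a b / f_y = 0.85 × 4 × 4.524 × 11 / 75 = 2.256 in².

A_s ≈ 2.26 in²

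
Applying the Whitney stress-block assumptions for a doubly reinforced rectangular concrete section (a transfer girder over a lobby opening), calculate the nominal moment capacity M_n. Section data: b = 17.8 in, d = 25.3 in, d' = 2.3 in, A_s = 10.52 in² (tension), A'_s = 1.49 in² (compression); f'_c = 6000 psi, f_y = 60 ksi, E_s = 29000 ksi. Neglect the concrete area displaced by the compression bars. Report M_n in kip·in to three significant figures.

M_n ≈ 14100 kip·in

Assume both steels yield.
a = (A_s − A'_s) f_y/(0.85 f'_c b) = (10.52 − 1.49) × 60/(0.85 × 6 × 17.8) = 5.968 in.
c = a/β₁ = 5.968/0.75 = 7.957 in; ε'_s = 0.003(c − d')/c = 0.0021 ≥ ε_y = 0.0021, so the compression steel yields.
M_n = (A_s − A'_s) f_y (d − a/2) + A'_s f_y (d − d') = 541.8 × (25.3 − 2.984) + 89.4 × (25.3 − 2.3) = 12090.8 + 2056.2 = 14147.0 kip·in.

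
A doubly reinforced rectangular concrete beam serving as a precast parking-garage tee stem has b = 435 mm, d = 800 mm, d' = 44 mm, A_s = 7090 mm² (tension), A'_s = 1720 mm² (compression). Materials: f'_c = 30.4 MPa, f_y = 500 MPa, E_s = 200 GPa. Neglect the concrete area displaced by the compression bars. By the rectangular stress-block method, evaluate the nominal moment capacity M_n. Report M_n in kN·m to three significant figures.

Assume both tension and compression steel yield.
Net tension couple steel: A_s − A'_s = 5370 mm².
a = (A_s − A'_s) f_y / (0.85 f'_c b) = 2685000/(0.85 × 30.4 × 435) = 238.87 mm.
c = a/β₁ = 238.87/0.833 = 286.76 mm; ε'_s = 0.003(c − d')/c = 0.0025 ≥ f_y/E_s = 0.0025, so compression steel does yield.
M_n = (A_s − A'_s) f_y (d − a/2) + A'_s f_y (d − d') = [2685000 × (800 − 119.435) + 860000 × (800 − 44)] × 10⁻⁶ = 1827.32 + 650.16 = 2477.48 kN·m.

M_n ≈ 2480 kN·m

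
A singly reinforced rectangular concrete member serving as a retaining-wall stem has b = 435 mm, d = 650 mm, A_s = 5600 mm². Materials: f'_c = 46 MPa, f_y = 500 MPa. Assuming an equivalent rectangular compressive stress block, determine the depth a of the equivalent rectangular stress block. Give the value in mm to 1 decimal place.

T = A_s f_y = 5600 × 500 = 2800000 N = 2800 kN.
Setting C = 0.85 f'_c a b equal to T: a = 2800000/(0.85 × 46 × 435) = 164.6 mm.

a ≈ 164.6 mm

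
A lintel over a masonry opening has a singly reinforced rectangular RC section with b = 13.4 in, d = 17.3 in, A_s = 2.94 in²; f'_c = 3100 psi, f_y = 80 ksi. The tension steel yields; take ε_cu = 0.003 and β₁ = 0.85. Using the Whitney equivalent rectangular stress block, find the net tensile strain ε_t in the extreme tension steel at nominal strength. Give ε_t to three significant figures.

ε_t ≈ 0.00362

a = A_s f_y/(0.85 f'_c b) = 6.661 in.
β₁ = 0.85, so c = a/β₁ = 6.661/0.85 = 7.836 in.
From the linear strain diagram with ε_cu = 0.003: ε_t = 0.003 (d − c)/c = 0.003 × (17.3 − 7.836)/7.836 = 0.00362.
ε_t < 0.004 — the section is over-reinforced for flexure under ACI limits.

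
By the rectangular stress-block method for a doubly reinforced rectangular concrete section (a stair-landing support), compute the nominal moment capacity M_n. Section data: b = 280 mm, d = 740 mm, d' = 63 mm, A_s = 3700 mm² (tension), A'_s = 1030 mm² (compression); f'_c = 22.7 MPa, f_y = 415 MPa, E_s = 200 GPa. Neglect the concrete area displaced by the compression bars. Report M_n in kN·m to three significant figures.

M_n ≈ 996 kN·m

Assume both tension and compression steel yield.
Net tension couple steel: A_s − A'_s = 2670 mm².
a = (A_s − A'_s) f_y / (0.85 f'_c b) = 1108050/(0.85 × 22.7 × 280) = 205.10 mm.
c = a/β₁ = 205.10/0.85 = 241.29 mm; ε'_s = 0.003(c − d')/c = 0.0022 ≥ f_y/E_s = 0.0021, so compression steel does yield.
M_n = (A_s − A'_s) f_y (d − a/2) + A'_s f_y (d − d') = [1108050 × (740 − 102.55) + 427450 × (740 − 63)] × 10⁻⁶ = 706.33 + 289.38 = 995.71 kN·m.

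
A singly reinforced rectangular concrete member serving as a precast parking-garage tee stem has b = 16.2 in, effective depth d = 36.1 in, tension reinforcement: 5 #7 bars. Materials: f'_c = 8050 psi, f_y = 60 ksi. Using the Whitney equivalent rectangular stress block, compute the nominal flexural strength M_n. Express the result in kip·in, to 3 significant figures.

M_n ≈ 6350 kip·in

A_s = 5 × 0.6 = 3 in².
T = A_s f_y = 3 × 60 = 180 kips.
a = T/(0.85 f'_c b) = 180/(0.85 × 8.05 × 16.2) = 1.624 in.
M_n = T(d − a/2) = 180 × (36.1 − 0.812) = 6351.8 kip·in.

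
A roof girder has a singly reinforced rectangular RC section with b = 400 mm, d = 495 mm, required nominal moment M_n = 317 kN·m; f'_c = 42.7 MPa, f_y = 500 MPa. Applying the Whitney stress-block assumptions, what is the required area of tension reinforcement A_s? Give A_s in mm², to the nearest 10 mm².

A_s ≈ 1340 mm²

With M_n = 0.85 f'_c a b (d − a/2), solve the quadratic for a:
a = d − √(d² − 2M_n/(0.85 f'_c b)) = 495 − √(495² − 2 × 317×10⁶/(0.85 × 42.7 × 400)) = 46.27 mm.
A_s = 0.85 f'_c a b / f_y = 0.85 × 42.7 × 46.27 × 400 / 500 = 1343.5 mm².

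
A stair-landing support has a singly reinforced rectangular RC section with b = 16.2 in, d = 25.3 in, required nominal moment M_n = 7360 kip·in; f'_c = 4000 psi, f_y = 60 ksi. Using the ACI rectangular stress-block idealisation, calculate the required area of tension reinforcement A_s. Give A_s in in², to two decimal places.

A_s ≈ 5.50 in²

From M_n = 0.85 f'_c a b (d − a/2):
a = d − √(d² − 2M_n/(0.85 f'_c b)) = 25.3 − √(25.3² − 2 × 7360/(0.85 × 4 × 16.2)) = 5.991 in.
A_s = 0.85 f'_c a b / f_y = 0.85 × 4 × 5.991 × 16.2 / 60 = 5.500 in².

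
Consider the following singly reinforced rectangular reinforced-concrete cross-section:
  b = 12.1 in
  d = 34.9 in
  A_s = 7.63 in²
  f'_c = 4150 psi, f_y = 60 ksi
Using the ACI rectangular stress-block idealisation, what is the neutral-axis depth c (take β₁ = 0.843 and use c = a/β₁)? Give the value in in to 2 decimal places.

T = A_s f_y = 7.63 × 60 = 457.8 kips.
a = T/(0.85 f'_c b) = 457.8/(0.85 × 4.15 × 12.1) = 10.7256 in.
With β₁ = 0.843, c = a/β₁ = 10.7256/0.843 = 12.72 in.

c ≈ 12.72 in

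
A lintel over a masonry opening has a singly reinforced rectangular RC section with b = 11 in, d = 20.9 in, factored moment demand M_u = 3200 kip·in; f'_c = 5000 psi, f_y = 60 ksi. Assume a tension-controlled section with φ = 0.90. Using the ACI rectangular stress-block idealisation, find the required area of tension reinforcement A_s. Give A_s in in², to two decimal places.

M_n = M_u/φ = 3200/0.90 = 3555.56 kip·in.
From M_n = 0.85 f'_c a b (d − a/2):
a = d − √(d² − 2M_n/(0.85 f'_c b)) = 20.9 − √(20.9² − 2 × 3555.56/(0.85 × 5 × 11)) = 4.027 in.
A_s = 0.85 f'_c a b / f_y = 0.85 × 5 × 4.027 × 11 / 60 = 3.138 in².

A_s ≈ 3.14 in²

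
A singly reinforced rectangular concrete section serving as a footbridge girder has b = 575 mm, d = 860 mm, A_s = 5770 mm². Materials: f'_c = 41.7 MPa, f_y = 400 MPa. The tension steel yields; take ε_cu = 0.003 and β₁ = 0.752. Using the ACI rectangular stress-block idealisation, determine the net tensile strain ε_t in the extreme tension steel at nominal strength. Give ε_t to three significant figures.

a = A_s f_y/(0.85 f'_c b) = 113.24 mm.
β₁ = 0.752, so c = a/β₁ = 113.24/0.752 = 150.59 mm.
From the linear strain diagram with ε_cu = 0.003: ε_t = 0.003 (d − c)/c = 0.003 × (860 − 150.59)/150.59 = 0.0141.
Since ε_t ≥ 0.005, the section is tension-controlled.

ε_t ≈ 0.0141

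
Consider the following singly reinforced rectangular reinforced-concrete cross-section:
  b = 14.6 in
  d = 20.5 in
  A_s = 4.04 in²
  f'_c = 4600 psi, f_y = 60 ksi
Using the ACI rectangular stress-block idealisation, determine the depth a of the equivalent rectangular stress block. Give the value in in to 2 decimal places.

T = A_s f_y = 4.04 × 60 = 242.4 kips.
a = T/(0.85 f'_c b) = 242.4/(0.85 × 4.6 × 14.6) = 4.25 in.

a ≈ 4.25 in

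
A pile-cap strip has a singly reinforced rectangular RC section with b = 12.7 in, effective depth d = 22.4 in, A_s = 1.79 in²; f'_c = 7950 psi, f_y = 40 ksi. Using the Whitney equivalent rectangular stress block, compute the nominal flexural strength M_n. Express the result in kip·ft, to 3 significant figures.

T = A_s f_y = 1.79 × 40 = 71.6 kips.
a = T/(0.85 f'_c b) = 71.6/(0.85 × 7.95 × 12.7) = 0.834 in.
M_n = T(d − a/2) = 71.6 × (22.4 − 0.417) = 1574.0 kip·in = 1574.0/12 = 131.17 kip·ft.

M_n ≈ 131 kip·ft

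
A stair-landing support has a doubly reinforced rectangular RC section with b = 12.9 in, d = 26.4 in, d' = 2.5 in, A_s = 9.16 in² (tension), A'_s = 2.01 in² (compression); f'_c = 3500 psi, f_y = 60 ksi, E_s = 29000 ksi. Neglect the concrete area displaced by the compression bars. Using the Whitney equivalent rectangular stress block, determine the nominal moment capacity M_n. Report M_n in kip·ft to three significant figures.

Assume both steels yield.
a = (A_s − A'_s) f_y/(0.85 f'_c b) = (9.16 − 2.01) × 60/(0.85 × 3.5 × 12.9) = 11.178 in.
c = a/β₁ = 11.178/0.85 = 13.151 in; ε'_s = 0.003(c − d')/c = 0.0024 ≥ ε_y = 0.0021, so the compression steel yields.
M_n = (A_s − A'_s) f_y (d − a/2) + A'_s f_y (d − d') = 429 × (26.4 − 5.589) + 120.6 × (26.4 − 2.5) = 8927.9 + 2882.3 = 11810.2 kip·in = 11810.2/12 = 984.18 kip·ft.

M_n ≈ 984 kip·ft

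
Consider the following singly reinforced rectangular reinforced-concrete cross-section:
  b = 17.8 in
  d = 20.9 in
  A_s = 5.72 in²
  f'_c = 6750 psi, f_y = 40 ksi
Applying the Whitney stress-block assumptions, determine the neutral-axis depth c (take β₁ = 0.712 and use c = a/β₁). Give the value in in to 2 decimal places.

c ≈ 3.15 in

T = A_s f_y = 5.72 × 40 = 228.8 kips.
a = T/(0.85 f'_c b) = 228.8/(0.85 × 6.75 × 17.8) = 2.2403 in.
With β₁ = 0.712, c = a/β₁ = 2.2403/0.712 = 3.15 in.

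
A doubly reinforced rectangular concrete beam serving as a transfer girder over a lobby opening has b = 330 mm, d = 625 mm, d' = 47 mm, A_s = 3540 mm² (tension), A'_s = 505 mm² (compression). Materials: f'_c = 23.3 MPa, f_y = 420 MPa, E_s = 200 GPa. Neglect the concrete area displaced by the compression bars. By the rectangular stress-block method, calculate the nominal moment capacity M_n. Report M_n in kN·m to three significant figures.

M_n ≈ 795 kN·m

Assume both tension and compression steel yield.
Net tension couple steel: A_s − A'_s = 3035 mm².
a = (A_s − A'_s) f_y / (0.85 f'_c b) = 1274700/(0.85 × 23.3 × 330) = 195.04 mm.
c = a/β₁ = 195.04/0.85 = 229.46 mm; ε'_s = 0.003(c − d')/c = 0.0024 ≥ f_y/E_s = 0.0021, so compression steel does yield.
M_n = (A_s − A'_s) f_y (d − a/2) + A'_s f_y (d − d') = [1274700 × (625 − 97.52) + 212100 × (625 − 47)] × 10⁻⁶ = 672.38 + 122.59 = 794.97 kN·m.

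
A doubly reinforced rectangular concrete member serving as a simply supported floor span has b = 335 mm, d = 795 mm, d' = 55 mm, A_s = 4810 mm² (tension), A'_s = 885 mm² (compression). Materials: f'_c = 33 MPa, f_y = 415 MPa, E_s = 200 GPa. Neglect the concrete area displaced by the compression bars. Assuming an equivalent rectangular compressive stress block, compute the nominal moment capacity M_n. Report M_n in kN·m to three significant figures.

M_n ≈ 1430 kN·m

Assume both tension and compression steel yield.
Net tension couple steel: A_s − A'_s = 3925 mm².
a = (A_s − A'_s) f_y / (0.85 f'_c b) = 1628875/(0.85 × 33 × 335) = 173.34 mm.
c = a/β₁ = 173.34/0.814 = 212.95 mm; ε'_s = 0.003(c − d')/c = 0.0022 ≥ f_y/E_s = 0.0021, so compression steel does yield.
M_n = (A_s − A'_s) f_y (d − a/2) + A'_s f_y (d − d') = [1628875 × (795 − 86.67) + 367275 × (795 − 55)] × 10⁻⁶ = 1153.78 + 271.78 = 1425.56 kN·m.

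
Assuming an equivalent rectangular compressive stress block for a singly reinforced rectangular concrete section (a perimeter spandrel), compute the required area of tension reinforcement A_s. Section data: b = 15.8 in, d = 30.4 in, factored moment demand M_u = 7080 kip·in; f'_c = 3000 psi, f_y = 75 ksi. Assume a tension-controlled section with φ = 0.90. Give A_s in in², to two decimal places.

A_s ≈ 3.92 in²

M_n = M_u/φ = 7080/0.90 = 7866.67 kip·in.
From M_n = 0.85 f'_c a b (d − a/2):
a = d − √(d² − 2M_n/(0.85 f'_c b)) = 30.4 − √(30.4² − 2 × 7866.67/(0.85 × 3 × 15.8)) = 7.299 in.
A_s = 0.85 f'_c a b / f_y = 0.85 × 3 × 7.299 × 15.8 / 75 = 3.921 in².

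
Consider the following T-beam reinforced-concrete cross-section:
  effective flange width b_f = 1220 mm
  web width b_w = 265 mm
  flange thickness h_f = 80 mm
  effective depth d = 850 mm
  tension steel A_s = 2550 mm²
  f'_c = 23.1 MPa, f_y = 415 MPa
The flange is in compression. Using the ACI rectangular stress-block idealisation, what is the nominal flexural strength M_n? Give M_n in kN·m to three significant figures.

M_n ≈ 876 kN·m

Tension: T = A_s f_y = 2550 × 415 = 1058250 N.
Try a within the flange: a = T/(0.85 f'_c b_f) = 1058250/(0.85 × 23.1 × 1220) = 44.18 mm.
Since a = 44.18 ≤ h_f = 80 mm, the stress block lies entirely in the flange; analyse as a rectangular beam of width b_f.
M_n = T(d − a/2) = 1058250 × (850 − 22.09) = 876.14 × 10⁶ N·mm.
M_n = 876.14 kN·m.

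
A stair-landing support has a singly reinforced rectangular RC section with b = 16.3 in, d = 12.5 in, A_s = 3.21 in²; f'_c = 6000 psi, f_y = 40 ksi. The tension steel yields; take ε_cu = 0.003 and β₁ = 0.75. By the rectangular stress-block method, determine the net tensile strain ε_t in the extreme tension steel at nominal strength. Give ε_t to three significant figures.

a = A_s f_y/(0.85 f'_c b) = 1.545 in.
β₁ = 0.75, so c = a/β₁ = 1.545/0.75 = 2.060 in.
From the linear strain diagram with ε_cu = 0.003: ε_t = 0.003 (d − c)/c = 0.003 × (12.5 − 2.060)/2.060 = 0.0152.
Since ε_t ≥ 0.005, the section is tension-controlled.

ε_t ≈ 0.0152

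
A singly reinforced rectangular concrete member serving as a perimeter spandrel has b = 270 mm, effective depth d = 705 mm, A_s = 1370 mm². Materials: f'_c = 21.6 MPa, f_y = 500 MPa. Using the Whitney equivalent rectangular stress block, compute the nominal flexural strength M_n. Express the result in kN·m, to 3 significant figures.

T = A_s f_y = 1370 × 500 = 685000 N = 685 kN.
From C = T: a = T/(0.85 f'_c b) = 685000/(0.85 × 21.6 × 270) = 138.18 mm.
M_n = T(d − a/2) = 685 kN × (705 − 69.09) mm = 435.60 kN·m.

M_n ≈ 436 kN·m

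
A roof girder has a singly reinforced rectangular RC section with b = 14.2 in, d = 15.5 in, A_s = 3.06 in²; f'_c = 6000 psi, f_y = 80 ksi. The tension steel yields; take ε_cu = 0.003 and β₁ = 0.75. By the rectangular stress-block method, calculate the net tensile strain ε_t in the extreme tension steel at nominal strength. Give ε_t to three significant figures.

a = A_s f_y/(0.85 f'_c b) = 3.380 in.
β₁ = 0.75, so c = a/β₁ = 3.380/0.75 = 4.507 in.
From the linear strain diagram with ε_cu = 0.003: ε_t = 0.003 (d − c)/c = 0.003 × (15.5 − 4.507)/4.507 = 0.00732.
Since ε_t ≥ 0.005, the section is tension-controlled.

ε_t ≈ 0.00732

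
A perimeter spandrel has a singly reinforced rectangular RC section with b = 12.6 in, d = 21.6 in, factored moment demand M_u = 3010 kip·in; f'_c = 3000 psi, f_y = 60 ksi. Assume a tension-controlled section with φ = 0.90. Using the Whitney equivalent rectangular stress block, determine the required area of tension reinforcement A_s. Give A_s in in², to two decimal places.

A_s ≈ 2.96 in²

M_n = M_u/φ = 3010/0.90 = 3344.44 kip·in.
From M_n = 0.85 f'_c a b (d − a/2):
a = d − √(d² − 2M_n/(0.85 f'_c b)) = 21.6 − √(21.6² − 2 × 3344.44/(0.85 × 3 × 12.6)) = 5.526 in.
A_s = 0.85 f'_c a b / f_y = 0.85 × 3 × 5.526 × 12.6 / 60 = 2.959 in².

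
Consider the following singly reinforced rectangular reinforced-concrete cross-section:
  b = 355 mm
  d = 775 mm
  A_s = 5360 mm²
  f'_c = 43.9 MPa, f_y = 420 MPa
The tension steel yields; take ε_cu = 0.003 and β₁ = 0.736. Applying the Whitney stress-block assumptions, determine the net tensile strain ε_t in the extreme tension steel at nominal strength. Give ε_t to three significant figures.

ε_t ≈ 0.00707

a = A_s f_y/(0.85 f'_c b) = 169.94 mm.
β₁ = 0.736, so c = a/β₁ = 169.94/0.736 = 230.90 mm.
From the linear strain diagram with ε_cu = 0.003: ε_t = 0.003 (d − c)/c = 0.003 × (775 − 230.90)/230.90 = 0.00707.
Since ε_t ≥ 0.005, the section is tension-controlled.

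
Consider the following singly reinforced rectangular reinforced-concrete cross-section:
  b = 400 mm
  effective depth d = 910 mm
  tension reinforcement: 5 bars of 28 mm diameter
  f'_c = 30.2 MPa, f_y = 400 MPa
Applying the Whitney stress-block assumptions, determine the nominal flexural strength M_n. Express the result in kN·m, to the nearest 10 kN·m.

A_s = 5 × 616 = 3080 mm².
T = A_s f_y = 3080 × 400 = 1232000 N = 1232 kN.
From C = T: a = T/(0.85 f'_c b) = 1232000/(0.85 × 30.2 × 400) = 119.98 mm.
M_n = T(d − a/2) = 1232 kN × (910 − 59.99) mm = 1047.21 kN·m.

M_n ≈ 1050 kN·m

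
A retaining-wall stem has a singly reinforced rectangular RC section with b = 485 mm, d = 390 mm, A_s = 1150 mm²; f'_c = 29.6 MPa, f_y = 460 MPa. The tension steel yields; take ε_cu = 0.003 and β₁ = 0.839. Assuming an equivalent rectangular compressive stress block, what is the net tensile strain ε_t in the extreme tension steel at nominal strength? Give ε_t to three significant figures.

ε_t ≈ 0.0196

a = A_s f_y/(0.85 f'_c b) = 43.35 mm.
β₁ = 0.839, so c = a/β₁ = 43.35/0.839 = 51.67 mm.
From the linear strain diagram with ε_cu = 0.003: ε_t = 0.003 (d − c)/c = 0.003 × (390 − 51.67)/51.67 = 0.0196.
Since ε_t ≥ 0.005, the section is tension-controlled.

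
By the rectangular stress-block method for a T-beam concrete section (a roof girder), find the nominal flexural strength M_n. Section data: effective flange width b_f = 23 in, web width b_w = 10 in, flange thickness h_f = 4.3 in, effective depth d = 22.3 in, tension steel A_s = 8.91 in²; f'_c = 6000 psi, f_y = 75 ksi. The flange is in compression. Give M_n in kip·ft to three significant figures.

M_n ≈ 1070 kip·ft

Tension: T = A_s f_y = 8.91 × 75 = 668.25 kips.
Try a within the flange: a = T/(0.85 f'_c b_f) = 668.25/(0.85 × 6 × 23) = 5.697 in.
a = 5.697 > h_f = 4.3 in: the block extends into the web. Split into flange-overhang and web parts.
C_f = 0.85 f'_c (b_f − b_w) h_f = 0.85 × 6 × (23 − 10) × 4.3 = 285.1 kips.
Remaining web compression depth: a_w = (T − C_f)/(0.85 f'_c b_w) = (668.25 − 285.1)/(0.85 × 6 × 10) = 7.513 in.
M_n = C_f(d − h_f/2) + (T − C_f)(d − a_w/2) = 285.1 × (22.3 − 2.15) + 383.15 × (22.3 − 3.7565) = 5744.8 + 7104.9 = 12849.7 kip·in.
M_n = 12849.7/12 = 1070.81 kip·ft.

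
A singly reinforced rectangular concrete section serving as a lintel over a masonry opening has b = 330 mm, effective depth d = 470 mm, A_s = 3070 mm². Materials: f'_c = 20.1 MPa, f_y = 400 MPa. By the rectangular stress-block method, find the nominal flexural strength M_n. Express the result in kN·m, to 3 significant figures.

M_n ≈ 443 kN·m

T = A_s f_y = 3070 × 400 = 1228000 N = 1228 kN.
From C = T: a = T/(0.85 f'_c b) = 1228000/(0.85 × 20.1 × 330) = 217.81 mm.
M_n = T(d − a/2) = 1228 kN × (470 − 108.905) mm = 443.42 kN·m.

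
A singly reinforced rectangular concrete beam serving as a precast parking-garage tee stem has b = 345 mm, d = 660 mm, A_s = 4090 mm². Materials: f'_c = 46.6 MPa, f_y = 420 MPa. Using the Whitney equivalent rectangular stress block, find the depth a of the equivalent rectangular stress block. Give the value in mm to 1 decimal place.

a ≈ 125.7 mm

T = A_s f_y = 4090 × 420 = 1717800 N = 1717.8 kN.
Setting C = 0.85 f'_c a b equal to T: a = 1717800/(0.85 × 46.6 × 345) = 125.7 mm.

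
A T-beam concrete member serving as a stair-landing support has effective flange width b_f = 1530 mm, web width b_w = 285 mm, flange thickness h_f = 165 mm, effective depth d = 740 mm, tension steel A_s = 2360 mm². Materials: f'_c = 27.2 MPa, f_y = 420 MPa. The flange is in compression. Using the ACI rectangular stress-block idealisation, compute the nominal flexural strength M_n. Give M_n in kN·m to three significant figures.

M_n ≈ 720 kN·m

Tension: T = A_s f_y = 2360 × 420 = 991200 N.
Try a within the flange: a = T/(0.85 f'_c b_f) = 991200/(0.85 × 27.2 × 1530) = 28.02 mm.
Since a = 28.02 ≤ h_f = 165 mm, the stress block lies entirely in the flange; analyse as a rectangular beam of width b_f.
M_n = T(d − a/2) = 991200 × (740 − 14.01) = 719.60 × 10⁶ N·mm.
M_n = 719.60 kN·m.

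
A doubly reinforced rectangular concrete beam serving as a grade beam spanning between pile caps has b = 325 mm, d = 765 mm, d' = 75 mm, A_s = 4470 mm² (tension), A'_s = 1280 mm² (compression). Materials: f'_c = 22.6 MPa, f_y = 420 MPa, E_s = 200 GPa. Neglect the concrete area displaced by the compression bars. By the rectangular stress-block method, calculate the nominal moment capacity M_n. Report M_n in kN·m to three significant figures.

Assume both tension and compression steel yield.
Net tension couple steel: A_s − A'_s = 3190 mm².
a = (A_s − A'_s) f_y / (0.85 f'_c b) = 1339800/(0.85 × 22.6 × 325) = 214.60 mm.
c = a/β₁ = 214.60/0.85 = 252.47 mm; ε'_s = 0.003(c − d')/c = 0.0021 ≥ f_y/E_s = 0.0021, so compression steel does yield.
M_n = (A_s − A'_s) f_y (d − a/2) + A'_s f_y (d − d') = [1339800 × (765 − 107.3) + 537600 × (765 − 75)] × 10⁻⁶ = 881.19 + 370.94 = 1252.13 kN·m.

M_n ≈ 1250 kN·m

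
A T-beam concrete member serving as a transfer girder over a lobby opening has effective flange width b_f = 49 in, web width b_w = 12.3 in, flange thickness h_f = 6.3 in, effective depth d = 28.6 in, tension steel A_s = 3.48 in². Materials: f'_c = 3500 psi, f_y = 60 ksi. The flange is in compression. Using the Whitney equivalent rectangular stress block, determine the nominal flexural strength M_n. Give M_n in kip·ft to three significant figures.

Tension: T = A_s f_y = 3.48 × 60 = 208.8 kips.
Try a within the flange: a = T/(0.85 f'_c b_f) = 208.8/(0.85 × 3.5 × 49) = 1.432 in.
Since a = 1.432 ≤ h_f = 6.3 in, the stress block lies entirely in the flange; analyse as a rectangular beam of width b_f.
M_n = T(d − a/2) = 208.8 × (28.6 − 0.716) = 5822.2 kip·in.
M_n = 5822.2/12 = 485.18 kip·ft.

M_n ≈ 485 kip·ft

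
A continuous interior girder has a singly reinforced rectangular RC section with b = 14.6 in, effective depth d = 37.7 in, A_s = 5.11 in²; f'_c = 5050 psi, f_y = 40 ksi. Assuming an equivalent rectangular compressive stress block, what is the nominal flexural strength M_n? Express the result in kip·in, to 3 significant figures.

T = A_s f_y = 5.11 × 40 = 204.4 kips.
a = T/(0.85 f'_c b) = 204.4/(0.85 × 5.05 × 14.6) = 3.262 in.
M_n = T(d − a/2) = 204.4 × (37.7 − 1.631) = 7372.5 kip·in.

M_n ≈ 7370 kip·in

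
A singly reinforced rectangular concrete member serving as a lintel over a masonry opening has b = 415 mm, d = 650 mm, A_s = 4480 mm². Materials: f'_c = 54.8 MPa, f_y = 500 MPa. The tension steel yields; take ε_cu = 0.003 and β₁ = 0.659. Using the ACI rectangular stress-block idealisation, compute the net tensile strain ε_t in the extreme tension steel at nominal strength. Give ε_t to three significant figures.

a = A_s f_y/(0.85 f'_c b) = 115.88 mm.
β₁ = 0.659, so c = a/β₁ = 115.88/0.659 = 175.84 mm.
From the linear strain diagram with ε_cu = 0.003: ε_t = 0.003 (d − c)/c = 0.003 × (650 − 175.84)/175.84 = 0.00809.
Since ε_t ≥ 0.005, the section is tension-controlled.

ε_t ≈ 0.00809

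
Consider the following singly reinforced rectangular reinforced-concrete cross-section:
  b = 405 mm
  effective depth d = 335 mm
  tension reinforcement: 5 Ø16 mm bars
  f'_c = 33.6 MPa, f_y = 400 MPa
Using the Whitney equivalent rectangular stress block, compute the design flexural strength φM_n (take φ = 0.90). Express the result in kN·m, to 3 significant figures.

φM_n ≈ 115 kN·m

A_s = 5 × 201 = 1005 mm².
T = A_s f_y = 1005 × 400 = 402000 N = 402 kN.
From C = T: a = T/(0.85 f'_c b) = 402000/(0.85 × 33.6 × 405) = 34.75 mm.
M_n = T(d − a/2) = 402 kN × (335 − 17.375) mm = 127.69 kN·m.
φM_n = 0.90 × 127.69 = 114.92 kN·m.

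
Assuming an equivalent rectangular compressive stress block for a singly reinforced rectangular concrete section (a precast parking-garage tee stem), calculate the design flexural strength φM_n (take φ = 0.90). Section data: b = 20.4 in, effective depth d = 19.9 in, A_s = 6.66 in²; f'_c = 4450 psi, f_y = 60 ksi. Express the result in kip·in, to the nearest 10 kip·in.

T = A_s f_y = 6.66 × 60 = 399.6 kips.
a = T/(0.85 f'_c b) = 399.6/(0.85 × 4.45 × 20.4) = 5.179 in.
M_n = T(d − a/2) = 399.6 × (19.9 − 2.5895) = 6917.3 kip·in.
φM_n = 0.90 × 6917.3 = 6225.6 kip·in.

φM_n ≈ 6230 kip·in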